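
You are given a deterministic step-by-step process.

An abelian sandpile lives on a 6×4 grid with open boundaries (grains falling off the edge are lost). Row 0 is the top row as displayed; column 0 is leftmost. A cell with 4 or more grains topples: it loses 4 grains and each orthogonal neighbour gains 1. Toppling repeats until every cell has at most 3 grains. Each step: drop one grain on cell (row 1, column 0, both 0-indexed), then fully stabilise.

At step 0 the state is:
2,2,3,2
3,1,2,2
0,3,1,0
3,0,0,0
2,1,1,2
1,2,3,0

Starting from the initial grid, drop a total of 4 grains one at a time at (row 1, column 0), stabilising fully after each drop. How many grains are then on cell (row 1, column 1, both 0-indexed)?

2

0) 2,2,3,2
3,1,2,2
0,3,1,0
3,0,0,0
2,1,1,2
1,2,3,0
1) 3,2,3,2
0,2,2,2
1,3,1,0
3,0,0,0
2,1,1,2
1,2,3,0
2) 3,2,3,2
1,2,2,2
1,3,1,0
3,0,0,0
2,1,1,2
1,2,3,0
3) 3,2,3,2
2,2,2,2
1,3,1,0
3,0,0,0
2,1,1,2
1,2,3,0
4) 3,2,3,2
3,2,2,2
1,3,1,0
3,0,0,0
2,1,1,2
1,2,3,0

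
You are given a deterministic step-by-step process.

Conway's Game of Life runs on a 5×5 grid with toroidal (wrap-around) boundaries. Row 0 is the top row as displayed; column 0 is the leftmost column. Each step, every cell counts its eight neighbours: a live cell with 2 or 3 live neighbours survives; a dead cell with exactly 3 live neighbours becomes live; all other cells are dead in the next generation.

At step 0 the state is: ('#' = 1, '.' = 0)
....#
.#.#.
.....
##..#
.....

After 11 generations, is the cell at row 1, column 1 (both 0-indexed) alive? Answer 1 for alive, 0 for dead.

0

t=0: ....#
.#.#.
.....
##..#
.....
t=1: .....
.....
.##.#
#....
....#
t=2: .....
.....
##...
##.##
.....
t=3: .....
.....
.##..
.##.#
#...#
t=4: .....
.....
####.
..#.#
##.##
t=5: #...#
.##..
#####
.....
#####
t=6: .....
.....
#..##
.....
.###.
t=7: ..#..
....#
....#
##...
..#..
t=8: ...#.
...#.
....#
##...
..#..
t=9: ..##.
...##
#...#
##...
.##..
t=10: .#..#
#.#..
.#.#.
..#.#
#..#.
t=11: .####
#.###
##.##
###.#
####.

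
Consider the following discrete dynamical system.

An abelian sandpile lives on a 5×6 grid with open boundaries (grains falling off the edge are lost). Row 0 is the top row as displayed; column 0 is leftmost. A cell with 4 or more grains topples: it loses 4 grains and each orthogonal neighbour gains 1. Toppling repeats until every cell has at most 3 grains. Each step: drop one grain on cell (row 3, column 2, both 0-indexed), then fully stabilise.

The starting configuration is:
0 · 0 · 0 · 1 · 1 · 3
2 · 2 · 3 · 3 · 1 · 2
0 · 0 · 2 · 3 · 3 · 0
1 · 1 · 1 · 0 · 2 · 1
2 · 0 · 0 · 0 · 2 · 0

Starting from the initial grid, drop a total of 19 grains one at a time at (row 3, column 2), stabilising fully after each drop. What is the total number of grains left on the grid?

[0] 0 · 0 · 0 · 1 · 1 · 3
2 · 2 · 3 · 3 · 1 · 2
0 · 0 · 2 · 3 · 3 · 0
1 · 1 · 1 · 0 · 2 · 1
2 · 0 · 0 · 0 · 2 · 0
[1] 0 · 0 · 0 · 1 · 1 · 3
2 · 2 · 3 · 3 · 1 · 2
0 · 0 · 2 · 3 · 3 · 0
1 · 1 · 2 · 0 · 2 · 1
2 · 0 · 0 · 0 · 2 · 0
[2] 0 · 0 · 0 · 1 · 1 · 3
2 · 2 · 3 · 3 · 1 · 2
0 · 0 · 2 · 3 · 3 · 0
1 · 1 · 3 · 0 · 2 · 1
2 · 0 · 0 · 0 · 2 · 0
[3] 0 · 0 · 0 · 1 · 1 · 3
2 · 2 · 3 · 3 · 1 · 2
0 · 0 · 3 · 3 · 3 · 0
1 · 2 · 0 · 1 · 2 · 1
2 · 0 · 1 · 0 · 2 · 0
[4] 0 · 0 · 0 · 1 · 1 · 3
2 · 2 · 3 · 3 · 1 · 2
0 · 0 · 3 · 3 · 3 · 0
1 · 2 · 1 · 1 · 2 · 1
2 · 0 · 1 · 0 · 2 · 0
[5] 0 · 0 · 0 · 1 · 1 · 3
2 · 2 · 3 · 3 · 1 · 2
0 · 0 · 3 · 3 · 3 · 0
1 · 2 · 2 · 1 · 2 · 1
2 · 0 · 1 · 0 · 2 · 0
[6] 0 · 0 · 0 · 1 · 1 · 3
2 · 2 · 3 · 3 · 1 · 2
0 · 0 · 3 · 3 · 3 · 0
1 · 2 · 3 · 1 · 2 · 1
2 · 0 · 1 · 0 · 2 · 0
[7] 0 · 0 · 1 · 2 · 1 · 3
2 · 3 · 1 · 1 · 3 · 2
0 · 1 · 2 · 2 · 0 · 1
1 · 3 · 1 · 3 · 3 · 1
2 · 0 · 2 · 0 · 2 · 0
[8] 0 · 0 · 1 · 2 · 1 · 3
2 · 3 · 1 · 1 · 3 · 2
0 · 1 · 2 · 2 · 0 · 1
1 · 3 · 2 · 3 · 3 · 1
2 · 0 · 2 · 0 · 2 · 0
[9] 0 · 0 · 1 · 2 · 1 · 3
2 · 3 · 1 · 1 · 3 · 2
0 · 1 · 2 · 2 · 0 · 1
1 · 3 · 3 · 3 · 3 · 1
2 · 0 · 2 · 0 · 2 · 0
[10] 0 · 0 · 1 · 2 · 1 · 3
2 · 3 · 1 · 1 · 3 · 2
0 · 2 · 3 · 3 · 1 · 1
2 · 0 · 2 · 1 · 0 · 2
2 · 1 · 3 · 1 · 3 · 0
[11] 0 · 0 · 1 · 2 · 1 · 3
2 · 3 · 1 · 1 · 3 · 2
0 · 2 · 3 · 3 · 1 · 1
2 · 0 · 3 · 1 · 0 · 2
2 · 1 · 3 · 1 · 3 · 0
[12] 0 · 0 · 1 · 2 · 1 · 3
2 · 3 · 2 · 2 · 3 · 2
0 · 3 · 1 · 0 · 2 · 1
2 · 1 · 2 · 3 · 0 · 2
2 · 2 · 0 · 2 · 3 · 0
[13] 0 · 0 · 1 · 2 · 1 · 3
2 · 3 · 2 · 2 · 3 · 2
0 · 3 · 1 · 0 · 2 · 1
2 · 1 · 3 · 3 · 0 · 2
2 · 2 · 0 · 2 · 3 · 0
[14] 0 · 0 · 1 · 2 · 1 · 3
2 · 3 · 2 · 2 · 3 · 2
0 · 3 · 2 · 1 · 2 · 1
2 · 2 · 1 · 0 · 1 · 2
2 · 2 · 1 · 3 · 3 · 0
[15] 0 · 0 · 1 · 2 · 1 · 3
2 · 3 · 2 · 2 · 3 · 2
0 · 3 · 2 · 1 · 2 · 1
2 · 2 · 2 · 0 · 1 · 2
2 · 2 · 1 · 3 · 3 · 0
[16] 0 · 0 · 1 · 2 · 1 · 3
2 · 3 · 2 · 2 · 3 · 2
0 · 3 · 2 · 1 · 2 · 1
2 · 2 · 3 · 0 · 1 · 2
2 · 2 · 1 · 3 · 3 · 0
[17] 0 · 0 · 1 · 2 · 1 · 3
2 · 3 · 2 · 2 · 3 · 2
0 · 3 · 3 · 1 · 2 · 1
2 · 3 · 0 · 1 · 1 · 2
2 · 2 · 2 · 3 · 3 · 0
[18] 0 · 0 · 1 · 2 · 1 · 3
2 · 3 · 2 · 2 · 3 · 2
0 · 3 · 3 · 1 · 2 · 1
2 · 3 · 1 · 1 · 1 · 2
2 · 2 · 2 · 3 · 3 · 0
[19] 0 · 0 · 1 · 2 · 1 · 3
2 · 3 · 2 · 2 · 3 · 2
0 · 3 · 3 · 1 · 2 · 1
2 · 3 · 2 · 1 · 1 · 2
2 · 2 · 2 · 3 · 3 · 0

54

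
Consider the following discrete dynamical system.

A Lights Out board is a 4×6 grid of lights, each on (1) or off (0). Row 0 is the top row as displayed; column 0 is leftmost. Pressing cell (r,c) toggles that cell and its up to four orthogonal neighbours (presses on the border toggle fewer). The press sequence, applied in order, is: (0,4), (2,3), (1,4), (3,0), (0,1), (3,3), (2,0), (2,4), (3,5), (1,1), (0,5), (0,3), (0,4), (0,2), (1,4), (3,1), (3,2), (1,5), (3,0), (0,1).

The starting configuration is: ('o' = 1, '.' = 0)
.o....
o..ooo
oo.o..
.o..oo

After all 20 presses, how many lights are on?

[0] .o....
o..ooo
oo.o..
.o..oo
[1] .o.ooo
o..o.o
oo.o..
.o..oo
[2] .o.ooo
o....o
ooo.o.
.o.ooo
[3] .o.o.o
o..oo.
ooo...
.o.ooo
[4] .o.o.o
o..oo.
.oo...
o..ooo
[5] o.oo.o
oo.oo.
.oo...
o..ooo
[6] o.oo.o
oo.oo.
.ooo..
o.o..o
[7] o.oo.o
.o.oo.
o.oo..
..o..o
[8] o.oo.o
.o.o..
o.o.oo
..o.oo
[9] o.oo.o
.o.o..
o.o.o.
..o...
[10] oooo.o
o.oo..
ooo.o.
..o...
[11] ooooo.
o.oo.o
ooo.o.
..o...
[12] oo....
o.o..o
ooo.o.
..o...
[13] oo.ooo
o.o.oo
ooo.o.
..o...
[14] o.o.oo
o...oo
ooo.o.
..o...
[15] o.o..o
o..o..
ooo...
..o...
[16] o.o..o
o..o..
o.o...
oo....
[17] o.o..o
o..o..
o.....
o.oo..
[18] o.o...
o..ooo
o....o
o.oo..
[19] o.o...
o..ooo
.....o
.ooo..
[20] .o....
oo.ooo
.....o
.ooo..

10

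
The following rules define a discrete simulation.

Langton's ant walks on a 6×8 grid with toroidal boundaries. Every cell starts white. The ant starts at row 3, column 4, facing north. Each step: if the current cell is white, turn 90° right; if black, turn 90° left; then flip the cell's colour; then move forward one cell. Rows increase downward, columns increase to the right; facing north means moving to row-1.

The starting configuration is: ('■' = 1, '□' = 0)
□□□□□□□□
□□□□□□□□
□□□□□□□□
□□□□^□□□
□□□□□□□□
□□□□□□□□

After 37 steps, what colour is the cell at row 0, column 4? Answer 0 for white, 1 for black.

1

t=0: □□□□□□□□
□□□□□□□□
□□□□□□□□
□□□□^□□□
□□□□□□□□
□□□□□□□□
t=1: □□□□□□□□
□□□□□□□□
□□□□□□□□
□□□□■>□□
□□□□□□□□
□□□□□□□□
t=2: □□□□□□□□
□□□□□□□□
□□□□□□□□
□□□□■■□□
□□□□□v□□
□□□□□□□□
t=3: □□□□□□□□
□□□□□□□□
□□□□□□□□
□□□□■■□□
□□□□<■□□
□□□□□□□□
t=4: □□□□□□□□
□□□□□□□□
□□□□□□□□
□□□□^■□□
□□□□■■□□
□□□□□□□□
t=5: □□□□□□□□
□□□□□□□□
□□□□□□□□
□□□<□■□□
□□□□■■□□
□□□□□□□□
t=6: □□□□□□□□
□□□□□□□□
□□□^□□□□
□□□■□■□□
□□□□■■□□
□□□□□□□□
t=7: □□□□□□□□
□□□□□□□□
□□□■>□□□
□□□■□■□□
□□□□■■□□
□□□□□□□□
t=8: □□□□□□□□
□□□□□□□□
□□□■■□□□
□□□■v■□□
□□□□■■□□
□□□□□□□□
t=9: □□□□□□□□
□□□□□□□□
□□□■■□□□
□□□<■■□□
□□□□■■□□
□□□□□□□□
t=10: □□□□□□□□
□□□□□□□□
□□□■■□□□
□□□□■■□□
□□□v■■□□
□□□□□□□□
t=11: □□□□□□□□
□□□□□□□□
□□□■■□□□
□□□□■■□□
□□<■■■□□
□□□□□□□□
t=12: □□□□□□□□
□□□□□□□□
□□□■■□□□
□□^□■■□□
□□■■■■□□
□□□□□□□□
t=13: □□□□□□□□
□□□□□□□□
□□□■■□□□
□□■>■■□□
□□■■■■□□
□□□□□□□□
t=14: □□□□□□□□
□□□□□□□□
□□□■■□□□
□□■■■■□□
□□■v■■□□
□□□□□□□□
t=15: □□□□□□□□
□□□□□□□□
□□□■■□□□
□□■■■■□□
□□■□>■□□
□□□□□□□□
t=16: □□□□□□□□
□□□□□□□□
□□□■■□□□
□□■■^■□□
□□■□□■□□
□□□□□□□□
t=17: □□□□□□□□
□□□□□□□□
□□□■■□□□
□□■<□■□□
□□■□□■□□
□□□□□□□□
t=18: □□□□□□□□
□□□□□□□□
□□□■■□□□
□□■□□■□□
□□■v□■□□
□□□□□□□□
t=19: □□□□□□□□
□□□□□□□□
□□□■■□□□
□□■□□■□□
□□<■□■□□
□□□□□□□□
t=20: □□□□□□□□
□□□□□□□□
□□□■■□□□
□□■□□■□□
□□□■□■□□
□□v□□□□□
t=21: □□□□□□□□
□□□□□□□□
□□□■■□□□
□□■□□■□□
□□□■□■□□
□<■□□□□□
t=22: □□□□□□□□
□□□□□□□□
□□□■■□□□
□□■□□■□□
□^□■□■□□
□■■□□□□□
t=23: □□□□□□□□
□□□□□□□□
□□□■■□□□
□□■□□■□□
□■>■□■□□
□■■□□□□□
t=24: □□□□□□□□
□□□□□□□□
□□□■■□□□
□□■□□■□□
□■■■□■□□
□■v□□□□□
t=25: □□□□□□□□
□□□□□□□□
□□□■■□□□
□□■□□■□□
□■■■□■□□
□■□>□□□□
t=26: □□□v□□□□
□□□□□□□□
□□□■■□□□
□□■□□■□□
□■■■□■□□
□■□■□□□□
t=27: □□<■□□□□
□□□□□□□□
□□□■■□□□
□□■□□■□□
□■■■□■□□
□■□■□□□□
t=28: □□■■□□□□
□□□□□□□□
□□□■■□□□
□□■□□■□□
□■■■□■□□
□■^■□□□□
t=29: □□■■□□□□
□□□□□□□□
□□□■■□□□
□□■□□■□□
□■■■□■□□
□■■>□□□□
t=30: □□■■□□□□
□□□□□□□□
□□□■■□□□
□□■□□■□□
□■■^□■□□
□■■□□□□□
t=31: □□■■□□□□
□□□□□□□□
□□□■■□□□
□□■□□■□□
□■<□□■□□
□■■□□□□□
t=32: □□■■□□□□
□□□□□□□□
□□□■■□□□
□□■□□■□□
□■□□□■□□
□■v□□□□□
t=33: □□■■□□□□
□□□□□□□□
□□□■■□□□
□□■□□■□□
□■□□□■□□
□■□>□□□□
t=34: □□■v□□□□
□□□□□□□□
□□□■■□□□
□□■□□■□□
□■□□□■□□
□■□■□□□□
t=35: □□■□>□□□
□□□□□□□□
□□□■■□□□
□□■□□■□□
□■□□□■□□
□■□■□□□□
t=36: □□■□■□□□
□□□□v□□□
□□□■■□□□
□□■□□■□□
□■□□□■□□
□■□■□□□□
t=37: □□■□■□□□
□□□<■□□□
□□□■■□□□
□□■□□■□□
□■□□□■□□
□■□■□□□□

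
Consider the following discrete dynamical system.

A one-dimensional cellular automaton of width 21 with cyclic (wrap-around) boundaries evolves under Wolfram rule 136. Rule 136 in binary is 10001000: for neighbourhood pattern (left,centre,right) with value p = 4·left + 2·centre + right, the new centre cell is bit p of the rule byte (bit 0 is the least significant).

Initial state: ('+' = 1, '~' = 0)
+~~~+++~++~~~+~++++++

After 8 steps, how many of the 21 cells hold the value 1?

0

k=0  +~~~+++~++~~~+~++++++
k=1  ~~~~++~~+~~~~~~++++++
k=2  ~~~~+~~~~~~~~~~+++++~
k=3  ~~~~~~~~~~~~~~~++++~~
k=4  ~~~~~~~~~~~~~~~+++~~~
k=5  ~~~~~~~~~~~~~~~++~~~~
k=6  ~~~~~~~~~~~~~~~+~~~~~
k=7  ~~~~~~~~~~~~~~~~~~~~~
k=8  ~~~~~~~~~~~~~~~~~~~~~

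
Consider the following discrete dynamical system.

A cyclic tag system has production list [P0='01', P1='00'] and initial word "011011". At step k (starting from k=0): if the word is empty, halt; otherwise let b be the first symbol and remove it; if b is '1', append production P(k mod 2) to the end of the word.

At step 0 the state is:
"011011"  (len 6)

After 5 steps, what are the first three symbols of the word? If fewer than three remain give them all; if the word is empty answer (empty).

100

step 0: "011011"  (len 6)
step 1: "11011"  (len 5)
step 2: "101100"  (len 6)
step 3: "0110001"  (len 7)
step 4: "110001"  (len 6)
step 5: "1000101"  (len 7)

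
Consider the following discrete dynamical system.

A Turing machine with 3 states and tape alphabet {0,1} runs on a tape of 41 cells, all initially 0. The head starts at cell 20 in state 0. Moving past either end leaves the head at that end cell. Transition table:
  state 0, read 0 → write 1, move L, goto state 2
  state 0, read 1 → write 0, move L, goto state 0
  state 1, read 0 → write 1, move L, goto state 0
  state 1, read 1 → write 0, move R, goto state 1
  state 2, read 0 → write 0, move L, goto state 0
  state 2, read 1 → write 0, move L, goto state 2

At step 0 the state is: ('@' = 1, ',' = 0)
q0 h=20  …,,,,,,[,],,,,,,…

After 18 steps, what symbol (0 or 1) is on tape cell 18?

k=0  q0 h=20  …,,,,,,[,],,,,,,…
k=1  q2 h=19  …,,,,,,[,]@,,,,,…
k=2  q0 h=18  …,,,,,,[,],@,,,,…
k=3  q2 h=17  …,,,,,,[,]@,@,,,…
k=4  q0 h=16  …,,,,,,[,],@,@,,…
k=5  q2 h=15  …,,,,,,[,]@,@,@,…
k=6  q0 h=14  …,,,,,,[,],@,@,@…
k=7  q2 h=13  …,,,,,,[,]@,@,@,…
k=8  q0 h=12  …,,,,,,[,],@,@,@…
k=9  q2 h=11  …,,,,,,[,]@,@,@,…
k=10  q0 h=10  …,,,,,,[,],@,@,@…
k=11  q2 h= 9  …,,,,,,[,]@,@,@,…
k=12  q0 h= 8  …,,,,,,[,],@,@,@…
k=13  q2 h= 7  …,,,,,,[,]@,@,@,…
k=14  q0 h= 6  |,,,,,,[,],@,@,@…
k=15  q2 h= 5  |,,,,,[,]@,@,@,…
k=16  q0 h= 4  |,,,,[,],@,@,@…
k=17  q2 h= 3  |,,,[,]@,@,@,…
k=18  q0 h= 2  |,,[,],@,@,@…

1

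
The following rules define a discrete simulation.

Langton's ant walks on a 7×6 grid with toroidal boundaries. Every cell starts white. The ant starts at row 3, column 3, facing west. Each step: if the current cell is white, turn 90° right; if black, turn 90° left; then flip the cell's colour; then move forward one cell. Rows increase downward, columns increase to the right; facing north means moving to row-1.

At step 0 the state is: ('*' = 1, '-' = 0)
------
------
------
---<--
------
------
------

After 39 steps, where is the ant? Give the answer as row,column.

gen 0: ------
------
------
---<--
------
------
------
gen 1: ------
------
---^--
---*--
------
------
------
gen 2: ------
------
---*>-
---*--
------
------
------
gen 3: ------
------
---**-
---*v-
------
------
------
gen 4: ------
------
---**-
---<*-
------
------
------
gen 5: ------
------
---**-
----*-
---v--
------
------
gen 6: ------
------
---**-
----*-
--<*--
------
------
gen 7: ------
------
---**-
--^-*-
--**--
------
------
gen 8: ------
------
---**-
--*>*-
--**--
------
------
gen 9: ------
------
---**-
--***-
--*v--
------
------
gen 10: ------
------
---**-
--***-
--*->-
------
------
gen 11: ------
------
---**-
--***-
--*-*-
----v-
------
gen 12: ------
------
---**-
--***-
--*-*-
---<*-
------
gen 13: ------
------
---**-
--***-
--*^*-
---**-
------
gen 14: ------
------
---**-
--***-
--**>-
---**-
------
gen 15: ------
------
---**-
--**^-
--**--
---**-
------
gen 16: ------
------
---**-
--*<--
--**--
---**-
------
gen 17: ------
------
---**-
--*---
--*v--
---**-
------
gen 18: ------
------
---**-
--*---
--*->-
---**-
------
gen 19: ------
------
---**-
--*---
--*-*-
---*v-
------
gen 20: ------
------
---**-
--*---
--*-*-
---*->
------
gen 21: ------
------
---**-
--*---
--*-*-
---*-*
-----v
gen 22: ------
------
---**-
--*---
--*-*-
---*-*
----<*
gen 23: ------
------
---**-
--*---
--*-*-
---*^*
----**
gen 24: ------
------
---**-
--*---
--*-*-
---**>
----**
gen 25: ------
------
---**-
--*---
--*-*^
---**-
----**
gen 26: ------
------
---**-
--*---
>-*-**
---**-
----**
gen 27: ------
------
---**-
--*---
*-*-**
v--**-
----**
gen 28: ------
------
---**-
--*---
*-*-**
*--**<
----**
gen 29: ------
------
---**-
--*---
*-*-*^
*--***
----**
gen 30: ------
------
---**-
--*---
*-*-<-
*--***
----**
gen 31: ------
------
---**-
--*---
*-*---
*--*v*
----**
gen 32: ------
------
---**-
--*---
*-*---
*--*->
----**
gen 33: ------
------
---**-
--*---
*-*--^
*--*--
----**
gen 34: ------
------
---**-
--*---
>-*--*
*--*--
----**
gen 35: ------
------
---**-
^-*---
--*--*
*--*--
----**
gen 36: ------
------
---**-
*>*---
--*--*
*--*--
----**
gen 37: ------
------
---**-
***---
-v*--*
*--*--
----**
gen 38: ------
------
---**-
***---
<**--*
*--*--
----**
gen 39: ------
------
---**-
^**---
***--*
*--*--
----**

3,0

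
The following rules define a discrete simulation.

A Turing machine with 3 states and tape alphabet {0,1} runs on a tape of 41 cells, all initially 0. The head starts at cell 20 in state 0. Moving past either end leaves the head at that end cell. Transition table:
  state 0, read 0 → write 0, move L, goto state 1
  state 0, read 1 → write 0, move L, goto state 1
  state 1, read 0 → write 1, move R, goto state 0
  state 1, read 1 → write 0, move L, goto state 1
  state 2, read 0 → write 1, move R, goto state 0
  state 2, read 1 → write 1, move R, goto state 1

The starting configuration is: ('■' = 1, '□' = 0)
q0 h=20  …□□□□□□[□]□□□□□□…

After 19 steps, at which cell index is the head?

13

gen 0: q0 h=20  …□□□□□□[□]□□□□□□…
gen 1: q1 h=19  …□□□□□□[□]□□□□□□…
gen 2: q0 h=20  …□□□□□■[□]□□□□□□…
gen 3: q1 h=19  …□□□□□□[■]□□□□□□…
gen 4: q1 h=18  …□□□□□□[□]□□□□□□…
gen 5: q0 h=19  …□□□□□■[□]□□□□□□…
gen 6: q1 h=18  …□□□□□□[■]□□□□□□…
gen 7: q1 h=17  …□□□□□□[□]□□□□□□…
gen 8: q0 h=18  …□□□□□■[□]□□□□□□…
gen 9: q1 h=17  …□□□□□□[■]□□□□□□…
gen 10: q1 h=16  …□□□□□□[□]□□□□□□…
gen 11: q0 h=17  …□□□□□■[□]□□□□□□…
gen 12: q1 h=16  …□□□□□□[■]□□□□□□…
gen 13: q1 h=15  …□□□□□□[□]□□□□□□…
gen 14: q0 h=16  …□□□□□■[□]□□□□□□…
gen 15: q1 h=15  …□□□□□□[■]□□□□□□…
gen 16: q1 h=14  …□□□□□□[□]□□□□□□…
gen 17: q0 h=15  …□□□□□■[□]□□□□□□…
gen 18: q1 h=14  …□□□□□□[■]□□□□□□…
gen 19: q1 h=13  …□□□□□□[□]□□□□□□…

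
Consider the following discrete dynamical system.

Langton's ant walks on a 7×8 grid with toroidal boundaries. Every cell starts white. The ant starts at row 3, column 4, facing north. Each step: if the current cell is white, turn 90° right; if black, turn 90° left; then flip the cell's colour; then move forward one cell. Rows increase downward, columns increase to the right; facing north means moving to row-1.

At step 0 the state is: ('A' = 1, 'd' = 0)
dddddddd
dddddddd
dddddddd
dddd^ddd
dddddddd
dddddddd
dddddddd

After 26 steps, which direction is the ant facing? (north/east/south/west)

gen 0: dddddddd
dddddddd
dddddddd
dddd^ddd
dddddddd
dddddddd
dddddddd
gen 1: dddddddd
dddddddd
dddddddd
ddddA>dd
dddddddd
dddddddd
dddddddd
gen 2: dddddddd
dddddddd
dddddddd
ddddAAdd
dddddvdd
dddddddd
dddddddd
gen 3: dddddddd
dddddddd
dddddddd
ddddAAdd
dddd<Add
dddddddd
dddddddd
gen 4: dddddddd
dddddddd
dddddddd
dddd^Add
ddddAAdd
dddddddd
dddddddd
gen 5: dddddddd
dddddddd
dddddddd
ddd<dAdd
ddddAAdd
dddddddd
dddddddd
gen 6: dddddddd
dddddddd
ddd^dddd
dddAdAdd
ddddAAdd
dddddddd
dddddddd
gen 7: dddddddd
dddddddd
dddA>ddd
dddAdAdd
ddddAAdd
dddddddd
dddddddd
gen 8: dddddddd
dddddddd
dddAAddd
dddAvAdd
ddddAAdd
dddddddd
dddddddd
gen 9: dddddddd
dddddddd
dddAAddd
ddd<AAdd
ddddAAdd
dddddddd
dddddddd
gen 10: dddddddd
dddddddd
dddAAddd
ddddAAdd
dddvAAdd
dddddddd
dddddddd
gen 11: dddddddd
dddddddd
dddAAddd
ddddAAdd
dd<AAAdd
dddddddd
dddddddd
gen 12: dddddddd
dddddddd
dddAAddd
dd^dAAdd
ddAAAAdd
dddddddd
dddddddd
gen 13: dddddddd
dddddddd
dddAAddd
ddA>AAdd
ddAAAAdd
dddddddd
dddddddd
gen 14: dddddddd
dddddddd
dddAAddd
ddAAAAdd
ddAvAAdd
dddddddd
dddddddd
gen 15: dddddddd
dddddddd
dddAAddd
ddAAAAdd
ddAd>Add
dddddddd
dddddddd
gen 16: dddddddd
dddddddd
dddAAddd
ddAA^Add
ddAddAdd
dddddddd
dddddddd
gen 17: dddddddd
dddddddd
dddAAddd
ddA<dAdd
ddAddAdd
dddddddd
dddddddd
gen 18: dddddddd
dddddddd
dddAAddd
ddAddAdd
ddAvdAdd
dddddddd
dddddddd
gen 19: dddddddd
dddddddd
dddAAddd
ddAddAdd
dd<AdAdd
dddddddd
dddddddd
gen 20: dddddddd
dddddddd
dddAAddd
ddAddAdd
dddAdAdd
ddvddddd
dddddddd
gen 21: dddddddd
dddddddd
dddAAddd
ddAddAdd
dddAdAdd
d<Addddd
dddddddd
gen 22: dddddddd
dddddddd
dddAAddd
ddAddAdd
d^dAdAdd
dAAddddd
dddddddd
gen 23: dddddddd
dddddddd
dddAAddd
ddAddAdd
dA>AdAdd
dAAddddd
dddddddd
gen 24: dddddddd
dddddddd
dddAAddd
ddAddAdd
dAAAdAdd
dAvddddd
dddddddd
gen 25: dddddddd
dddddddd
dddAAddd
ddAddAdd
dAAAdAdd
dAd>dddd
dddddddd
gen 26: dddddddd
dddddddd
dddAAddd
ddAddAdd
dAAAdAdd
dAdAdddd
dddvdddd

south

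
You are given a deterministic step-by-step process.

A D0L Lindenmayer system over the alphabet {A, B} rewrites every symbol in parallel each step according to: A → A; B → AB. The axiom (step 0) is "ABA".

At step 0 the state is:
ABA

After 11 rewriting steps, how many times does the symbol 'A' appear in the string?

13

0) ABA
1) AABA
2) AAABA
3) AAAABA
4) AAAAABA
5) AAAAAABA
6) AAAAAAABA
7) AAAAAAAABA
8) AAAAAAAAABA
9) AAAAAAAAAABA
10) AAAAAAAAAAABA
11) AAAAAAAAAAAABA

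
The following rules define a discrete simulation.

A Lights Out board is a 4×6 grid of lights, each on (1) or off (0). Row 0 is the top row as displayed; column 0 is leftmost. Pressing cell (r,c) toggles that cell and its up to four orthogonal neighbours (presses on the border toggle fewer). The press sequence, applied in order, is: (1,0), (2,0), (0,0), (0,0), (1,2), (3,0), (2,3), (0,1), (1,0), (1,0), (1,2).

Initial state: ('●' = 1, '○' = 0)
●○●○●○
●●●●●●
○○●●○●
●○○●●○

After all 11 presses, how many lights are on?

15

step 0: ●○●○●○
●●●●●●
○○●●○●
●○○●●○
step 1: ○○●○●○
○○●●●●
●○●●○●
●○○●●○
step 2: ○○●○●○
●○●●●●
○●●●○●
○○○●●○
step 3: ●●●○●○
○○●●●●
○●●●○●
○○○●●○
step 4: ○○●○●○
●○●●●●
○●●●○●
○○○●●○
step 5: ○○○○●○
●●○○●●
○●○●○●
○○○●●○
step 6: ○○○○●○
●●○○●●
●●○●○●
●●○●●○
step 7: ○○○○●○
●●○●●●
●●●○●●
●●○○●○
step 8: ●●●○●○
●○○●●●
●●●○●●
●●○○●○
step 9: ○●●○●○
○●○●●●
○●●○●●
●●○○●○
step 10: ●●●○●○
●○○●●●
●●●○●●
●●○○●○
step 11: ●●○○●○
●●●○●●
●●○○●●
●●○○●○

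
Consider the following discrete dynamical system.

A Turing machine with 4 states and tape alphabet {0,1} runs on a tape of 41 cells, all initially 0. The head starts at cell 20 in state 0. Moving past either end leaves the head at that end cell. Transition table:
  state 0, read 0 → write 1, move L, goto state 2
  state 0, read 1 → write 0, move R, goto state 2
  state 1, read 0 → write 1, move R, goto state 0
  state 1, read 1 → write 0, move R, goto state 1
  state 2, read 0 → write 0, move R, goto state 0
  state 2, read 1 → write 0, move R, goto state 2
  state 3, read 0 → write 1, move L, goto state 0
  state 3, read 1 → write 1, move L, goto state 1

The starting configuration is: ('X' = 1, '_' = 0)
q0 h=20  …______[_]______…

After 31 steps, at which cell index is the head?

gen 0: q0 h=20  …______[_]______…
gen 1: q2 h=19  …______[_]X_____…
gen 2: q0 h=20  …______[X]______…
gen 3: q2 h=21  …______[_]______…
gen 4: q0 h=22  …______[_]______…
gen 5: q2 h=21  …______[_]X_____…
gen 6: q0 h=22  …______[X]______…
gen 7: q2 h=23  …______[_]______…
gen 8: q0 h=24  …______[_]______…
gen 9: q2 h=23  …______[_]X_____…
gen 10: q0 h=24  …______[X]______…
gen 11: q2 h=25  …______[_]______…
gen 12: q0 h=26  …______[_]______…
gen 13: q2 h=25  …______[_]X_____…
gen 14: q0 h=26  …______[X]______…
gen 15: q2 h=27  …______[_]______…
gen 16: q0 h=28  …______[_]______…
gen 17: q2 h=27  …______[_]X_____…
gen 18: q0 h=28  …______[X]______…
gen 19: q2 h=29  …______[_]______…
gen 20: q0 h=30  …______[_]______…
gen 21: q2 h=29  …______[_]X_____…
gen 22: q0 h=30  …______[X]______…
gen 23: q2 h=31  …______[_]______…
gen 24: q0 h=32  …______[_]______…
gen 25: q2 h=31  …______[_]X_____…
gen 26: q0 h=32  …______[X]______…
gen 27: q2 h=33  …______[_]______…
gen 28: q0 h=34  …______[_]______|
gen 29: q2 h=33  …______[_]X_____…
gen 30: q0 h=34  …______[X]______|
gen 31: q2 h=35  …______[_]_____|

35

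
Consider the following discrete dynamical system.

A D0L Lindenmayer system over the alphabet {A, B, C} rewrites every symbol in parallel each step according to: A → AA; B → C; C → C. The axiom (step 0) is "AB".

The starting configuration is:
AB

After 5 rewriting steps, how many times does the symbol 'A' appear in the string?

32

t=0: AB
t=1: AAC
t=2: AAAAC
t=3: AAAAAAAAC
t=4: AAAAAAAAAAAAAAAAC
t=5: AAAAAAAAAAAAAAAAAAAAAAAAAAAAAAAAC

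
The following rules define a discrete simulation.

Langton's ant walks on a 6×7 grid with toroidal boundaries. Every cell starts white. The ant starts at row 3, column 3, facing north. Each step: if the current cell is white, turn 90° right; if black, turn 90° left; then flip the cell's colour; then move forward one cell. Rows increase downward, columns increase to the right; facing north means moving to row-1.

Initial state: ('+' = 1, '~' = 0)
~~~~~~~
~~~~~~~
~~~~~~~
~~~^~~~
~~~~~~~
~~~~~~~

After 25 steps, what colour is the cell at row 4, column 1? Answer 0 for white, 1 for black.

1

[0] ~~~~~~~
~~~~~~~
~~~~~~~
~~~^~~~
~~~~~~~
~~~~~~~
[1] ~~~~~~~
~~~~~~~
~~~~~~~
~~~+>~~
~~~~~~~
~~~~~~~
[2] ~~~~~~~
~~~~~~~
~~~~~~~
~~~++~~
~~~~v~~
~~~~~~~
[3] ~~~~~~~
~~~~~~~
~~~~~~~
~~~++~~
~~~<+~~
~~~~~~~
[4] ~~~~~~~
~~~~~~~
~~~~~~~
~~~^+~~
~~~++~~
~~~~~~~
[5] ~~~~~~~
~~~~~~~
~~~~~~~
~~<~+~~
~~~++~~
~~~~~~~
[6] ~~~~~~~
~~~~~~~
~~^~~~~
~~+~+~~
~~~++~~
~~~~~~~
[7] ~~~~~~~
~~~~~~~
~~+>~~~
~~+~+~~
~~~++~~
~~~~~~~
[8] ~~~~~~~
~~~~~~~
~~++~~~
~~+v+~~
~~~++~~
~~~~~~~
[9] ~~~~~~~
~~~~~~~
~~++~~~
~~<++~~
~~~++~~
~~~~~~~
[10] ~~~~~~~
~~~~~~~
~~++~~~
~~~++~~
~~v++~~
~~~~~~~
[11] ~~~~~~~
~~~~~~~
~~++~~~
~~~++~~
~<+++~~
~~~~~~~
[12] ~~~~~~~
~~~~~~~
~~++~~~
~^~++~~
~++++~~
~~~~~~~
[13] ~~~~~~~
~~~~~~~
~~++~~~
~+>++~~
~++++~~
~~~~~~~
[14] ~~~~~~~
~~~~~~~
~~++~~~
~++++~~
~+v++~~
~~~~~~~
[15] ~~~~~~~
~~~~~~~
~~++~~~
~++++~~
~+~>+~~
~~~~~~~
[16] ~~~~~~~
~~~~~~~
~~++~~~
~++^+~~
~+~~+~~
~~~~~~~
[17] ~~~~~~~
~~~~~~~
~~++~~~
~+<~+~~
~+~~+~~
~~~~~~~
[18] ~~~~~~~
~~~~~~~
~~++~~~
~+~~+~~
~+v~+~~
~~~~~~~
[19] ~~~~~~~
~~~~~~~
~~++~~~
~+~~+~~
~<+~+~~
~~~~~~~
[20] ~~~~~~~
~~~~~~~
~~++~~~
~+~~+~~
~~+~+~~
~v~~~~~
[21] ~~~~~~~
~~~~~~~
~~++~~~
~+~~+~~
~~+~+~~
<+~~~~~
[22] ~~~~~~~
~~~~~~~
~~++~~~
~+~~+~~
^~+~+~~
++~~~~~
[23] ~~~~~~~
~~~~~~~
~~++~~~
~+~~+~~
+>+~+~~
++~~~~~
[24] ~~~~~~~
~~~~~~~
~~++~~~
~+~~+~~
+++~+~~
+v~~~~~
[25] ~~~~~~~
~~~~~~~
~~++~~~
~+~~+~~
+++~+~~
+~>~~~~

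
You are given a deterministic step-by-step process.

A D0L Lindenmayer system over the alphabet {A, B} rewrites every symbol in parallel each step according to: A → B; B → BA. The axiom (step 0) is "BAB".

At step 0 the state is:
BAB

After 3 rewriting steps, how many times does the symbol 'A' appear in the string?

gen 0: BAB
gen 1: BABBA
gen 2: BABBABAB
gen 3: BABBABABBABBA

5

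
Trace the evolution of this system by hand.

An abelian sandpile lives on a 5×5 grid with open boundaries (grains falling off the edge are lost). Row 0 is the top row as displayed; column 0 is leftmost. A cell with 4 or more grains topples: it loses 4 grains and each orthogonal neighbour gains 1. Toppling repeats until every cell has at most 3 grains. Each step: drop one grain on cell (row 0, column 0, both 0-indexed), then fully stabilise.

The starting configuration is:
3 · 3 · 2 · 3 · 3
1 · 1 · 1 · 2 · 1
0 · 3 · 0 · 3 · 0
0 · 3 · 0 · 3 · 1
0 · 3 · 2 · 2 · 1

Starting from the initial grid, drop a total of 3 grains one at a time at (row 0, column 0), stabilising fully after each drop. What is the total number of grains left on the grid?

[0] 3 · 3 · 2 · 3 · 3
1 · 1 · 1 · 2 · 1
0 · 3 · 0 · 3 · 0
0 · 3 · 0 · 3 · 1
0 · 3 · 2 · 2 · 1
[1] 1 · 0 · 3 · 3 · 3
2 · 2 · 1 · 2 · 1
0 · 3 · 0 · 3 · 0
0 · 3 · 0 · 3 · 1
0 · 3 · 2 · 2 · 1
[2] 2 · 0 · 3 · 3 · 3
2 · 2 · 1 · 2 · 1
0 · 3 · 0 · 3 · 0
0 · 3 · 0 · 3 · 1
0 · 3 · 2 · 2 · 1
[3] 3 · 0 · 3 · 3 · 3
2 · 2 · 1 · 2 · 1
0 · 3 · 0 · 3 · 0
0 · 3 · 0 · 3 · 1
0 · 3 · 2 · 2 · 1

41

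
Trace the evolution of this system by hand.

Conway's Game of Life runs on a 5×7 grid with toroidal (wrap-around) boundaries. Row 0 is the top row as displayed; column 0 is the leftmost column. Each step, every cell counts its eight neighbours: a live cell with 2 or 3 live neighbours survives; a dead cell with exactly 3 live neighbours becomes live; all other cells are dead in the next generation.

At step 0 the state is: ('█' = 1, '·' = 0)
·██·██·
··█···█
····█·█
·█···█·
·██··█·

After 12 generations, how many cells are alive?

30

step 0: ·██·██·
··█···█
····█·█
·█···█·
·██··█·
step 1: █···███
███·█·█
█·····█
███·███
█··█·██
step 2: ··█····
···██··
····█··
··███··
··██···
step 3: ··█·█··
···██··
··█··█·
··█·█··
·█··█··
step 4: ··█·██·
··█·██·
··█··█·
·██·██·
·██·██·
step 5: ··█···█
·██···█
··█···█
······█
······█
step 6: ·██··██
·███·██
·██··██
█····██
█····██
step 7: ···█···
···█···
···█···
····█··
····█··
step 8: ···██··
··███··
···██··
···██··
···██··
step 9: ·····█·
··█··█·
·····█·
··█··█·
··█··█·
step 10: ····███
····███
····███
····███
····███
step 11: █··█···
█··█···
█··█···
█··█···
█··█···
step 12: █████·█
█████·█
█████·█
█████·█
█████·█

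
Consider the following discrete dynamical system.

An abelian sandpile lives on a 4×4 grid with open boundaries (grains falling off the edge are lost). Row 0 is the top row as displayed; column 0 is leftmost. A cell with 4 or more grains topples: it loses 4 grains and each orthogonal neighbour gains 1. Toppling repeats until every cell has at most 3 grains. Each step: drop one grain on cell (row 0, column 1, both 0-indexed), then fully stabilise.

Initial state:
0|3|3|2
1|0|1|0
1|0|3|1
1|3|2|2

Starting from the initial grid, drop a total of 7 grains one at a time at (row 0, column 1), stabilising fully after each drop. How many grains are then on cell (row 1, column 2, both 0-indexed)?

0) 0|3|3|2
1|0|1|0
1|0|3|1
1|3|2|2
1) 1|1|0|3
1|1|2|0
1|0|3|1
1|3|2|2
2) 1|2|0|3
1|1|2|0
1|0|3|1
1|3|2|2
3) 1|3|0|3
1|1|2|0
1|0|3|1
1|3|2|2
4) 2|0|1|3
1|2|2|0
1|0|3|1
1|3|2|2
5) 2|1|1|3
1|2|2|0
1|0|3|1
1|3|2|2
6) 2|2|1|3
1|2|2|0
1|0|3|1
1|3|2|2
7) 2|3|1|3
1|2|2|0
1|0|3|1
1|3|2|2

2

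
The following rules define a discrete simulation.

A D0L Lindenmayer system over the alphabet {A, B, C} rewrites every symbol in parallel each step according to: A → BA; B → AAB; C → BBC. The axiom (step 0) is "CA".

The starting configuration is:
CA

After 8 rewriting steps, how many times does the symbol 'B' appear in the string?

[0] CA
[1] BBCBA
[2] AABAABBBCAABBA
[3] BABAAABBABAAABAABAABBBCBABAAABAABBA
[4] AABBAAABBABABAAABAABBAAABBABABAAABBABAAABBABAAABAABAABBBCAABBAAABBABABAAABBABAAABAABBA
[5] BABAAABAABBABABAAABAABBAAABBAAABBABABAAABBABAAABAABBABABAA…BABAAABAABBAAABBAAABBABABAAABAABBAAABBABABAAABBABAAABAABBA  (len 209)
[6] AABBAAABBABABAAABBABAAABAABBAAABBAAABBABABAAABBABAAABAABBA…BABAAABAABBAAABBAAABBABABAAABAABBAAABBABABAAABBABAAABAABBA  (len 506)
[7] BABAAABAABBABABAAABAABBAAABBAAABBABABAAABAABBAAABBABABAAAB…BABAAABAABBAAABBAAABBABABAAABAABBAAABBABABAAABBABAAABAABBA  (len 1223)
[8] AABBAAABBABABAAABBABAAABAABBAAABBAAABBABABAAABBABAAABAABBA…BABAAABAABBAAABBAAABBABABAAABAABBAAABBABABAAABBABAAABAABBA  (len 2954)

1224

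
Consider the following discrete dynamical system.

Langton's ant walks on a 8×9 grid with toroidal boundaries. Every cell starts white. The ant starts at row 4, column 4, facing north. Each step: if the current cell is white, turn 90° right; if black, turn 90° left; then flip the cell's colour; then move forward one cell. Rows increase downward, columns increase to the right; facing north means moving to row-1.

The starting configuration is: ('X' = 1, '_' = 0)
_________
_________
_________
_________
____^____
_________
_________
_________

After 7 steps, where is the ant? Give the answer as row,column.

[0] _________
_________
_________
_________
____^____
_________
_________
_________
[1] _________
_________
_________
_________
____X>___
_________
_________
_________
[2] _________
_________
_________
_________
____XX___
_____v___
_________
_________
[3] _________
_________
_________
_________
____XX___
____<X___
_________
_________
[4] _________
_________
_________
_________
____^X___
____XX___
_________
_________
[5] _________
_________
_________
_________
___<_X___
____XX___
_________
_________
[6] _________
_________
_________
___^_____
___X_X___
____XX___
_________
_________
[7] _________
_________
_________
___X>____
___X_X___
____XX___
_________
_________

3,4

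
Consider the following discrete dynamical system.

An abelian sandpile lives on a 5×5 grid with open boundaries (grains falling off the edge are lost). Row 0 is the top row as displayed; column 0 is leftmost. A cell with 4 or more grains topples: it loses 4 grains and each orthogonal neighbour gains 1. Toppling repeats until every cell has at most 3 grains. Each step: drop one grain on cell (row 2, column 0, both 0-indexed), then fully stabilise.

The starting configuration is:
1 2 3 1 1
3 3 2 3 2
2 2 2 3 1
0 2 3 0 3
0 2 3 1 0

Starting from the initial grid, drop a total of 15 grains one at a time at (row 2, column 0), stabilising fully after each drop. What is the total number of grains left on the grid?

46

gen 0: 1 2 3 1 1
3 3 2 3 2
2 2 2 3 1
0 2 3 0 3
0 2 3 1 0
gen 1: 1 2 3 1 1
3 3 2 3 2
3 2 2 3 1
0 2 3 0 3
0 2 3 1 0
gen 2: 2 3 3 1 1
1 1 3 3 2
2 0 3 3 1
1 3 3 0 3
0 2 3 1 0
gen 3: 2 3 3 1 1
1 1 3 3 2
3 0 3 3 1
1 3 3 0 3
0 2 3 1 0
gen 4: 2 3 3 1 1
2 1 3 3 2
0 1 3 3 1
2 3 3 0 3
0 2 3 1 0
gen 5: 2 3 3 1 1
2 1 3 3 2
1 1 3 3 1
2 3 3 0 3
0 2 3 1 0
gen 6: 2 3 3 1 1
2 1 3 3 2
2 1 3 3 1
2 3 3 0 3
0 2 3 1 0
gen 7: 2 3 3 1 1
2 1 3 3 2
3 1 3 3 1
2 3 3 0 3
0 2 3 1 0
gen 8: 2 3 3 1 1
3 1 3 3 2
0 2 3 3 1
3 3 3 0 3
0 2 3 1 0
gen 9: 2 3 3 1 1
3 1 3 3 2
1 2 3 3 1
3 3 3 0 3
0 2 3 1 0
gen 10: 2 3 3 1 1
3 1 3 3 2
2 2 3 3 1
3 3 3 0 3
0 2 3 1 0
gen 11: 2 3 3 1 1
3 1 3 3 2
3 2 3 3 1
3 3 3 0 3
0 2 3 1 0
gen 12: 0 2 1 3 1
2 1 3 1 3
3 2 3 1 2
1 3 2 2 3
2 0 1 2 0
gen 13: 0 2 1 3 1
3 1 3 1 3
0 3 3 1 2
2 3 2 2 3
2 0 1 2 0
gen 14: 0 2 1 3 1
3 1 3 1 3
1 3 3 1 2
2 3 2 2 3
2 0 1 2 0
gen 15: 0 2 1 3 1
3 1 3 1 3
2 3 3 1 2
2 3 2 2 3
2 0 1 2 0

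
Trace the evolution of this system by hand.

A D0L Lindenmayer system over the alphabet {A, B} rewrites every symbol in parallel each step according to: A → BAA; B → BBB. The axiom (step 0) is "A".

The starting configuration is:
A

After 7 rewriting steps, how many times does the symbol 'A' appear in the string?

[0] A
[1] BAA
[2] BBBBAABAA
[3] BBBBBBBBBBBBBAABAABBBBAABAA
[4] BBBBBBBBBBBBBBBBBBBBBBBBBBBBBBBBBBBBBBBBAABAABBBBAABAABBBBBBBBBBBBBAABAABBBBAABAA
[5] BBBBBBBBBBBBBBBBBBBBBBBBBBBBBBBBBBBBBBBBBBBBBBBBBBBBBBBBBB…BBBBBBBBBBBBBBBBBAABAABBBBAABAABBBBBBBBBBBBBAABAABBBBAABAA  (len 243)
[6] BBBBBBBBBBBBBBBBBBBBBBBBBBBBBBBBBBBBBBBBBBBBBBBBBBBBBBBBBB…BBBBBBBBBBBBBBBBBAABAABBBBAABAABBBBBBBBBBBBBAABAABBBBAABAA  (len 729)
[7] BBBBBBBBBBBBBBBBBBBBBBBBBBBBBBBBBBBBBBBBBBBBBBBBBBBBBBBBBB…BBBBBBBBBBBBBBBBBAABAABBBBAABAABBBBBBBBBBBBBAABAABBBBAABAA  (len 2187)

128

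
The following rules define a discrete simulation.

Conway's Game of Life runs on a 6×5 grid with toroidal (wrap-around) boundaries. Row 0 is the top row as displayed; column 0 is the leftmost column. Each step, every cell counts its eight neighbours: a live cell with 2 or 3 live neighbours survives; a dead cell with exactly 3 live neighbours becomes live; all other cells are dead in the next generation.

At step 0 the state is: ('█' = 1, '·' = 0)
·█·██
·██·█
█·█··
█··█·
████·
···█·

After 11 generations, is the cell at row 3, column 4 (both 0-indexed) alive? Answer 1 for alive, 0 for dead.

0) ·█·██
·██·█
█·█··
█··█·
████·
···█·
1) ·█··█
····█
█·█··
█··█·
██·█·
·····
2) █····
·█·██
██·█·
█··█·
███··
·██·█
3) ·····
·█·█·
·█·█·
···█·
·····
··███
4) ····█
·····
···██
··█··
··█·█
···█·
5) ·····
···██
···█·
··█·█
··█··
···██
6) ·····
···██
··█··
··█··
··█·█
···█·
7) ···██
···█·
··█··
·██··
··█··
···█·
8) ··███
··███
·███·
·███·
·███·
··███
9) ██···
█····
█····
█···█
█····
█····
10) ██··█
█···█
██···
██··█
██···
█···█
11) ·█·█·
·····
·····
··█·█
·····
·····

1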